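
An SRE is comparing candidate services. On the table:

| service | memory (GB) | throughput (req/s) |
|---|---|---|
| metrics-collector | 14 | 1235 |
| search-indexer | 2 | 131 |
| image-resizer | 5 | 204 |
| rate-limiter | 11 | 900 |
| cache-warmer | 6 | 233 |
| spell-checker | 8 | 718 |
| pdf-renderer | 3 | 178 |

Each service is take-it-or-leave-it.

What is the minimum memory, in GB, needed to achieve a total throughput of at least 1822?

Minimise GB subject to total throughput ≥ 1822.
metrics-collector + spell-checker: 1953 throughput at 22 GB.
Any bundle with less than 22 GB falls short of 1822.

22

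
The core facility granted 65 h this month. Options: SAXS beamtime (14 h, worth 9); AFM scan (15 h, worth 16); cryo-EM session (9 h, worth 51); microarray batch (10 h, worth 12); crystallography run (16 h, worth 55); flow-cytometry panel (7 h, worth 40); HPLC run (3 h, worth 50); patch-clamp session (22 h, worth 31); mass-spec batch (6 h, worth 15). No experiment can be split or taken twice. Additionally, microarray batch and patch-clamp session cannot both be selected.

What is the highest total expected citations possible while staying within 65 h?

By expected citations per h: HPLC run 16.67, flow-cytometry panel 5.71, cryo-EM session 5.67, crystallography run 3.44 lead.
The ratio ordering already packs tightly: cryo-EM session + crystallography run + flow-cytometry panel + HPLC run + patch-clamp session + mass-spec batch, 63 h, 242.
Nothing else feasible within 65 h beats 242.

242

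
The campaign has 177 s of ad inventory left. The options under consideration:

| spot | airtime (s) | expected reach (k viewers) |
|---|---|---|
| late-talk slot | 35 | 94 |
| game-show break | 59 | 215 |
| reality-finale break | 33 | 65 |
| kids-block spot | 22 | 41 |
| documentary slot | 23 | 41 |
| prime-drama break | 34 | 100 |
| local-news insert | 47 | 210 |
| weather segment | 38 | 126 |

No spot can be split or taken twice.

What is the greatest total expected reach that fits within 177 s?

619

Taking the top-ratio spots first gives game-show break + reality-finale break + local-news insert + weather segment for 616 (177 s).
Dropping reality-finale break and weather segment frees 71 s; slotting in late-talk slot + prime-drama break (69 s) lifts the total to 619 at 175 s.
Nothing else within 177 s beats 619.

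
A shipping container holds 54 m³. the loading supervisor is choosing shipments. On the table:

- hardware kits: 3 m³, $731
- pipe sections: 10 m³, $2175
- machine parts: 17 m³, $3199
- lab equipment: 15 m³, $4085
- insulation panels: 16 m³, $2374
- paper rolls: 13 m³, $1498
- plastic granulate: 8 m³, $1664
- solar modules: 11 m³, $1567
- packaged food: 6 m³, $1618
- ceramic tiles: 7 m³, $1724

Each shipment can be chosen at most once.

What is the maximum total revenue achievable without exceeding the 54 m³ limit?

A density-first pass picks hardware kits + pipe sections + lab equipment + plastic granulate + packaged food + ceramic tiles — 11997 at 49 m³.
Dropping hardware kits and pipe sections frees 13 m³; slotting in machine parts (17 m³) lifts the total to 12290 at 53 m³.
That's the maximum — no swap from here does better than 12290.

12290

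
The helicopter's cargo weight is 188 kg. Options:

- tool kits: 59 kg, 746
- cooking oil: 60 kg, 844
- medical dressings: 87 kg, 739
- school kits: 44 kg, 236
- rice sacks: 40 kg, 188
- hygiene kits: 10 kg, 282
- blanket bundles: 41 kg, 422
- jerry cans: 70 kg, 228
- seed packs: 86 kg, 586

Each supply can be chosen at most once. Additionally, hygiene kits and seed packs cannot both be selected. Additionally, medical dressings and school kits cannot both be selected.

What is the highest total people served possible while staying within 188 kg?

2294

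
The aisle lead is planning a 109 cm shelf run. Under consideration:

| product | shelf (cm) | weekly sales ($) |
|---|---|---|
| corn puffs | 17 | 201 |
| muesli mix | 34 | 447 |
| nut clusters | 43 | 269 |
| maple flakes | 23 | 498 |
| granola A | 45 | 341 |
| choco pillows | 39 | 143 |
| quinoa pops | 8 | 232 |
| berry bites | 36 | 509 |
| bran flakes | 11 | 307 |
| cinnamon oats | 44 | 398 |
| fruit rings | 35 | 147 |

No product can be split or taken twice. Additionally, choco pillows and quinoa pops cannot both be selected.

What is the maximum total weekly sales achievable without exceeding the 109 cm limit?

1761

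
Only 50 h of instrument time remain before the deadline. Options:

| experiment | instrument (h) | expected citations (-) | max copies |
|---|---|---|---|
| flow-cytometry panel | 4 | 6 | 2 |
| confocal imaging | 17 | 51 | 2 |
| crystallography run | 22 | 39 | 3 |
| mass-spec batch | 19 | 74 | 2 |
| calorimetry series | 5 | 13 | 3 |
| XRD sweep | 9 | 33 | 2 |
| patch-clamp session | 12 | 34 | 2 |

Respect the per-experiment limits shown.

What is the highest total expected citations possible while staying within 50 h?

Greedy by ratio would take 2×mass-spec batch + XRD sweep: 47 h used, total 181.
Dropping XRD sweep frees 9 h; slotting in patch-clamp session (12 h) lifts the total to 182 at 50 h.

182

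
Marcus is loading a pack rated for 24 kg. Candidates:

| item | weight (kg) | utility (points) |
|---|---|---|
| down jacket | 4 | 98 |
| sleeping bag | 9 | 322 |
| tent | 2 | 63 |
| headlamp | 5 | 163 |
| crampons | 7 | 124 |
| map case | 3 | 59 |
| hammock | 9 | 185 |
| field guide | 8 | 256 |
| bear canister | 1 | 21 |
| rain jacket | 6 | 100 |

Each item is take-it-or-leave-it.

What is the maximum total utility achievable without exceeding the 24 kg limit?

Taking sleeping bag + tent + headlamp + field guide: 24 kg used, 804 in utility.
Every other selection either busts 24 kg or fails to beat 804.

804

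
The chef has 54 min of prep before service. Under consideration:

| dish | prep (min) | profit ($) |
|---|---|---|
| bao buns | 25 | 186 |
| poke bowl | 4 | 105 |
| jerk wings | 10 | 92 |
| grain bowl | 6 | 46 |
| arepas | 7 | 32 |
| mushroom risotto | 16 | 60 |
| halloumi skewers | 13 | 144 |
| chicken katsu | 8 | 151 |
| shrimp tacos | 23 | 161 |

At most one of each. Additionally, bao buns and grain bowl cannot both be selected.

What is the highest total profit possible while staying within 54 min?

607

Ranking by ratio (profit/min): poke bowl 26.25, chicken katsu 18.88, halloumi skewers 11.08, jerk wings 9.20.
A density-first pass picks poke bowl + jerk wings + grain bowl + arepas + halloumi skewers + chicken katsu — 570 at 48 min.
Dropping jerk wings and arepas frees 17 min; slotting in shrimp tacos (23 min) lifts the total to 607 at 54 min.
No other feasible combination exceeds 607.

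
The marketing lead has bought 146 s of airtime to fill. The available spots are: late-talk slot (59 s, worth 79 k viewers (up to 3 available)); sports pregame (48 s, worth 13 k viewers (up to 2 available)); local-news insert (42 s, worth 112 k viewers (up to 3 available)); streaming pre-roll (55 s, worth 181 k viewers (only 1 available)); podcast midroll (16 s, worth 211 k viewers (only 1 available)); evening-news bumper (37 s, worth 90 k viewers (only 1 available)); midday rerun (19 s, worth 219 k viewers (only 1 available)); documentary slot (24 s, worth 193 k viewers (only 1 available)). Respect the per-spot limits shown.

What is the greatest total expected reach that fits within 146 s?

Taking the top-ratio spots first gives streaming pre-roll + podcast midroll + midday rerun + documentary slot for 804 (114 s).
The 55 s tied up in streaming pre-roll is better spent on 2×local-news insert — total rises to 847 (143 s).
Every other selection either busts 146 s or exceeds an availability limit or fails to beat 847.

847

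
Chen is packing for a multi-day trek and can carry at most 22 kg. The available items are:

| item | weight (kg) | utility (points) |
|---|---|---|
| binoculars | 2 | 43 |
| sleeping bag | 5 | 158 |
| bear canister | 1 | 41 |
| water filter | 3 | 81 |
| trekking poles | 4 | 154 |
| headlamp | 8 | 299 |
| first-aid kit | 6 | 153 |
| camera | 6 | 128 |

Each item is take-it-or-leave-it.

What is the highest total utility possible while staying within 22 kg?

By utility per kg: bear canister 41.00, trekking poles 38.50, headlamp 37.38, sleeping bag 31.60 lead.
The ratio heuristic lands on sleeping bag + bear canister + water filter + trekking poles + headlamp (733) but leaves 1 kg idle.
Replace bear canister with binoculars: the trade gains 2 net, giving 735 at 22 kg.

735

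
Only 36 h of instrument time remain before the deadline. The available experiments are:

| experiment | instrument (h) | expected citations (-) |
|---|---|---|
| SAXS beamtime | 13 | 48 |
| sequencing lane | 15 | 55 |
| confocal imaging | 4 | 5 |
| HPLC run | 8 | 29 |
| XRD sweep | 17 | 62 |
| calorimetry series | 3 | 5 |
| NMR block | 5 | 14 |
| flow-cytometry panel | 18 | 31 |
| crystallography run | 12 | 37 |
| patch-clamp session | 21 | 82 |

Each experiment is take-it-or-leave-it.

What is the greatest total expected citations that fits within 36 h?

137

Greedy by ratio would take SAXS beamtime + patch-clamp session: 34 h used, total 130.
Dropping SAXS beamtime frees 13 h; slotting in sequencing lane (15 h) lifts the total to 137 at 36 h.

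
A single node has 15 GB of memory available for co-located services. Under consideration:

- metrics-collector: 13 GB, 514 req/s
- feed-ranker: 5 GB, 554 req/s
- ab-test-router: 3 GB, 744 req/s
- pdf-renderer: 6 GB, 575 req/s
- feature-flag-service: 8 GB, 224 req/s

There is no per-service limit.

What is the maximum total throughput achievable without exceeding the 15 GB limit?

3720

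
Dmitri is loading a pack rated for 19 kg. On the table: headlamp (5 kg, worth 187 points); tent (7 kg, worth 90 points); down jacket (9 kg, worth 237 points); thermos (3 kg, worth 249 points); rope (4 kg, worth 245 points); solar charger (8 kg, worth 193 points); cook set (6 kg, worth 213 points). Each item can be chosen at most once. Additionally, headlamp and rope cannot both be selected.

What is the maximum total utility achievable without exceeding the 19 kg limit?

731

Best packing: down jacket + thermos + rope — 16 kg, 731 total.
Nothing else feasible within 19 kg beats 731.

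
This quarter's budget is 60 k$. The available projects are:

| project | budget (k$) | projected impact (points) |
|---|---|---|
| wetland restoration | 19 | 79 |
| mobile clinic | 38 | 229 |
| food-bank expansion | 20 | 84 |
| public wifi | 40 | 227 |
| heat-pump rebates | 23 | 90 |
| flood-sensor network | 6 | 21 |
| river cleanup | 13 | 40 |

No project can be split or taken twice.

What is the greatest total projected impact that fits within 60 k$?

313

The ratio ordering already packs tightly: mobile clinic + food-bank expansion, 58 k$, 313.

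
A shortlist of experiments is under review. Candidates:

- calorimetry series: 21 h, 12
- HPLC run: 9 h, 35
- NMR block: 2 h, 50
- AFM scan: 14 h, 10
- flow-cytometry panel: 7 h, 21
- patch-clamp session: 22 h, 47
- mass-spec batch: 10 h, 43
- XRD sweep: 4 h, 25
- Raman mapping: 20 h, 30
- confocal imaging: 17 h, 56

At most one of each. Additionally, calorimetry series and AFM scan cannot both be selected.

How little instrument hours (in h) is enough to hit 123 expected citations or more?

21

Minimise h subject to total expected citations ≥ 123.
HPLC run + NMR block + mass-spec batch: 128 expected citations at 21 h.
Below 21 h the best achievable stays under 123.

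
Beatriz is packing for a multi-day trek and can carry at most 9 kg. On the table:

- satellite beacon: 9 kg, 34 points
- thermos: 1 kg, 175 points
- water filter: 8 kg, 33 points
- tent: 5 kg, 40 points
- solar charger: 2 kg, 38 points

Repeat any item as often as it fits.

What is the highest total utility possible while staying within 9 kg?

The ratio ordering already packs tightly: 9×thermos, 9 kg, 1575.
That's the maximum — no swap from here does better than 1575.

1575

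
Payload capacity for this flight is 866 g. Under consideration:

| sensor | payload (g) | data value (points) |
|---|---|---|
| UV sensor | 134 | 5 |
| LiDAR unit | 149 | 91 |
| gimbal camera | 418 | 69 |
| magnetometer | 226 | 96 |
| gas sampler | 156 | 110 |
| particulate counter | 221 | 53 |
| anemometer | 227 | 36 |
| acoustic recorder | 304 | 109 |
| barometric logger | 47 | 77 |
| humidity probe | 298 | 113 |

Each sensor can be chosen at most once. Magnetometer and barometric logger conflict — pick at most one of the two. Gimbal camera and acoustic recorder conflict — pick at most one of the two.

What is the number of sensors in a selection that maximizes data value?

4

Best achievable data value is 410.
One optimal bundle: LiDAR unit + magnetometer + gas sampler + humidity probe (829 g).
Every optimal selection uses 4 sensors.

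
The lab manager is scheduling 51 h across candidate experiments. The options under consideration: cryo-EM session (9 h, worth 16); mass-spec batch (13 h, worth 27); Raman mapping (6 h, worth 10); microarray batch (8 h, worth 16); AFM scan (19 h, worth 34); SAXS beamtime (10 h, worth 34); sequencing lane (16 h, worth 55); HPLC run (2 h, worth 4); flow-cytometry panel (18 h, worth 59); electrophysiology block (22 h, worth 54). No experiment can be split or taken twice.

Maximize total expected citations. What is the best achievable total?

Filling by ratio: SAXS beamtime + sequencing lane + HPLC run + flow-cytometry panel for 152, with 5 h left unused.
Dropping HPLC run frees 2 h; slotting in Raman mapping (6 h) lifts the total to 158 at 50 h.

158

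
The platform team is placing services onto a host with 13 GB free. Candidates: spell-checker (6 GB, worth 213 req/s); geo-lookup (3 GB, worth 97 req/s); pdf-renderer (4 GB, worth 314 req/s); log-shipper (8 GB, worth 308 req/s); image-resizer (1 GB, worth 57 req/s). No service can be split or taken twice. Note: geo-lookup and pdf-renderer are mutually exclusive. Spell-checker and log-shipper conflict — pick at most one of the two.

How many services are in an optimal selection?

The maximum throughput within 13 GB is 679.
For example pdf-renderer + log-shipper + image-resizer achieves it, using 13 GB.
Every optimal selection uses 3 services.

3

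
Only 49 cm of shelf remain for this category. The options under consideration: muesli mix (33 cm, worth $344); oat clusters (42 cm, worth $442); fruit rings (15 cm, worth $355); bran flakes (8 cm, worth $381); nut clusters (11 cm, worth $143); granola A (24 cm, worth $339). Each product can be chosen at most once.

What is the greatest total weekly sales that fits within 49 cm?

1075

Fruit rings + bran flakes + granola A uses 47 of the 49 cm and totals 1075.
That's the maximum — no swap from here does better than 1075.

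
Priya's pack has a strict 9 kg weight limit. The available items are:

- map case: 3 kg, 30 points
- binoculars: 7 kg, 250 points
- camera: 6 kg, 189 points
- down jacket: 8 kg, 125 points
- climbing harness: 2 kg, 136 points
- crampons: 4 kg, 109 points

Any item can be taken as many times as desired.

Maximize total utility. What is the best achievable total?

544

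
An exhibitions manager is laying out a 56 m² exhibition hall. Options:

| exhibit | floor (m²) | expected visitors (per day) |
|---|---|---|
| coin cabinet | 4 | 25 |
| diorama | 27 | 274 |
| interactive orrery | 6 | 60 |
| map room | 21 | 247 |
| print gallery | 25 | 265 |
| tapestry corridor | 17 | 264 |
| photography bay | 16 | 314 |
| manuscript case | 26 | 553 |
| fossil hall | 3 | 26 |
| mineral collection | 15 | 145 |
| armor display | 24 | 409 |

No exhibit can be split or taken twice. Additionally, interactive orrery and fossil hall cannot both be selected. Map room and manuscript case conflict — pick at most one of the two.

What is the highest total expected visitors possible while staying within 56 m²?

Taking interactive orrery + manuscript case + armor display: 56 m² used, 1022 in expected visitors.

1022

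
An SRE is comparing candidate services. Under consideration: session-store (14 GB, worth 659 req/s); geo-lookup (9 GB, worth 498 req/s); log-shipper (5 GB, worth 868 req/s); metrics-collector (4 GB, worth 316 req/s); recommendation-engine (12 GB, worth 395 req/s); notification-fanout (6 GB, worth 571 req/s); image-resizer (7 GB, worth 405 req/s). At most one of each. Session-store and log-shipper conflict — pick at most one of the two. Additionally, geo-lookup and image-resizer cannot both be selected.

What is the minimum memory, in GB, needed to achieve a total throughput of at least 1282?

11

Minimise GB subject to total throughput ≥ 1282.
log-shipper + notification-fanout: 1439 throughput at 11 GB.
No combination under 11 GB hits 1282.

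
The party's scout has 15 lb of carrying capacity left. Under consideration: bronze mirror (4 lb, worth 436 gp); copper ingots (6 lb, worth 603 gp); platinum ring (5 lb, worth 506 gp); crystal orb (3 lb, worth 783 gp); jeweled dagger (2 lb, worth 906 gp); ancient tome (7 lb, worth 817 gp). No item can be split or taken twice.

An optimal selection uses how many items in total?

4

The maximum value within 15 lb is 2728.
bronze mirror + copper ingots + crystal orb + jeweled dagger hits 2728 at 15 lb.
Any selection reaching 2728 contains exactly 4 items.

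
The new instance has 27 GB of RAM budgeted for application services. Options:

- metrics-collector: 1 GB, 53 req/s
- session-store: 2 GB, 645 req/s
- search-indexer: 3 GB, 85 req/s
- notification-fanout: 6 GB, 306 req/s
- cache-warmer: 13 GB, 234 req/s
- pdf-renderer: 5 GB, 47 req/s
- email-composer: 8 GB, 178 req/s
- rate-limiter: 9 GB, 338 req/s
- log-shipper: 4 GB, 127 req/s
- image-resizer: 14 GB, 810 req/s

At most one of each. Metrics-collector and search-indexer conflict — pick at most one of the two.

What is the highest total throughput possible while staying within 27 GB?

Density check — session-store 322.50, image-resizer 57.86, metrics-collector 53.00 are the best per GB.
The ratio ordering already packs tightly: metrics-collector + session-store + notification-fanout + log-shipper + image-resizer, 27 GB, 1941.
Nothing else feasible within 27 GB beats 1941.

1941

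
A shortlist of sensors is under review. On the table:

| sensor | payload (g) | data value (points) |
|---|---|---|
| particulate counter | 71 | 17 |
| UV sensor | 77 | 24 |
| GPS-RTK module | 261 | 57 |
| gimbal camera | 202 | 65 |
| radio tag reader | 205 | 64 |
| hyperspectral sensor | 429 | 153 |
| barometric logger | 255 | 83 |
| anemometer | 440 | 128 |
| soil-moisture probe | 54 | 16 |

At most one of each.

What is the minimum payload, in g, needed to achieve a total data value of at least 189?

560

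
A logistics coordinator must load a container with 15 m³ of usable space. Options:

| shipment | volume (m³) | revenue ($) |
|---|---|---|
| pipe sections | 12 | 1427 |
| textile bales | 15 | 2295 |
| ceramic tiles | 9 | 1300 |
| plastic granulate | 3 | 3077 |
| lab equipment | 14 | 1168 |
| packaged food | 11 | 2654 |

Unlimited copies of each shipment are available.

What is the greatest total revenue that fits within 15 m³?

15385

Density check — plastic granulate 1025.67, packaged food 241.27, textile bales 153.00 are the best per m³.
The ratio ordering already packs tightly: 5×plastic granulate, 15 m³, 15385.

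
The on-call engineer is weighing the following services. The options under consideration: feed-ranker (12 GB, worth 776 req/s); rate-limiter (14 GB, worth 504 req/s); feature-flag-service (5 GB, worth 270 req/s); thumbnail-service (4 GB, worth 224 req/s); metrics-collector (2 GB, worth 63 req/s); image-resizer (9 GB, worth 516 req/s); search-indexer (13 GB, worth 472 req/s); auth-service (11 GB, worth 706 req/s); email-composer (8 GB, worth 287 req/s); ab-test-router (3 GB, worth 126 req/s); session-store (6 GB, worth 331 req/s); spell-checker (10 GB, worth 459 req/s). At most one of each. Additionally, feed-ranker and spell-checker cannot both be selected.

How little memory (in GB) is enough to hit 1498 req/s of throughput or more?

Look for the lowest-memory combination reaching 1498.
feed-ranker + thumbnail-service + image-resizer reaches 1516 using 25 GB.
Below 25 GB the best achievable stays under 1498.

25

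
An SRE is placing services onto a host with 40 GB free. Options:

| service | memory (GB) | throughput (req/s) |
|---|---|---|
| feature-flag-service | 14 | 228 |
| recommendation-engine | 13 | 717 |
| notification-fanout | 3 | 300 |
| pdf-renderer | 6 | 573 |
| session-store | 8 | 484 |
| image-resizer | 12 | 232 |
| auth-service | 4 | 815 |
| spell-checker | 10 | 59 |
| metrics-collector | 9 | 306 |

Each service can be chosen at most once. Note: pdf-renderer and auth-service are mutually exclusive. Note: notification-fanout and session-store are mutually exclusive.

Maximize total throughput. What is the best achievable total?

2322

Best packing: recommendation-engine + session-store + auth-service + metrics-collector — 34 GB, 2322 total.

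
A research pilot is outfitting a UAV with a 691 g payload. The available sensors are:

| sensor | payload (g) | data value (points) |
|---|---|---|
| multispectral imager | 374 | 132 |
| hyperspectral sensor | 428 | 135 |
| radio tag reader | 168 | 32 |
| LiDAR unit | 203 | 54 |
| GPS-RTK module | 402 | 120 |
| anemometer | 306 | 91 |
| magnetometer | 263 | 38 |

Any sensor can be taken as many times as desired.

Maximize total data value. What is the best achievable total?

Best packing: multispectral imager + anemometer — 680 g, 223 total.
Nothing else within 691 g beats 223.

223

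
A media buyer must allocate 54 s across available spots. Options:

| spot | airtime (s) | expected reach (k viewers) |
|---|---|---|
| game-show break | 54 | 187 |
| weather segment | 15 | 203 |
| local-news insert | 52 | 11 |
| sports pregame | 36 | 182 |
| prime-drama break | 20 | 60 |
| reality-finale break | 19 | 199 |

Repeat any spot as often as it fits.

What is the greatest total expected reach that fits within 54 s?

Density check — weather segment 13.53, reality-finale break 10.47, sports pregame 5.06, game-show break 3.46 are the best per s.
The ratio ordering already packs tightly: 3×weather segment, 45 s, 609.
Nothing else within 54 s beats 609.

609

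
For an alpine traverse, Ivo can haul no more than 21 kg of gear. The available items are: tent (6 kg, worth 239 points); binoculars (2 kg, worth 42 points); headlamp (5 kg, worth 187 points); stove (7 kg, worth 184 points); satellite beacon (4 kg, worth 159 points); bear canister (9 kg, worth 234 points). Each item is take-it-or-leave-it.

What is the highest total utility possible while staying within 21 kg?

Greedy by ratio would take tent + binoculars + headlamp + satellite beacon: 17 kg used, total 627.
The 5 kg tied up in headlamp is better spent on bear canister — total rises to 674 (21 kg).
Every other selection either busts 21 kg or fails to beat 674.

674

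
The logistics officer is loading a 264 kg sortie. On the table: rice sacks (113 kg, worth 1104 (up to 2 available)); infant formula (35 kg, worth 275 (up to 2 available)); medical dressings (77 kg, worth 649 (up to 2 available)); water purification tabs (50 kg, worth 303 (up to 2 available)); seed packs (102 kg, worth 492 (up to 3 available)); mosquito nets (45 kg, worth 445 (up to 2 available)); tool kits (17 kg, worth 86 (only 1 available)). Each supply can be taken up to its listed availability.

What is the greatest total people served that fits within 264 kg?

2483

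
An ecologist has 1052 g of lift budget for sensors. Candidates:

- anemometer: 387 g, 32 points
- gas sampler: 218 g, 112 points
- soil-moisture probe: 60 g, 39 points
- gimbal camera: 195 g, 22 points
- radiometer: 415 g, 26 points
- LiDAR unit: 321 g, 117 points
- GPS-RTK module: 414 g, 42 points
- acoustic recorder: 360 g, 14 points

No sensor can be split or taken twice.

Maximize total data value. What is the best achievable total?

The ratio heuristic lands on gas sampler + soil-moisture probe + gimbal camera + LiDAR unit (290) but leaves 258 g idle.
Dropping gimbal camera frees 195 g; slotting in GPS-RTK module (414 g) lifts the total to 310 at 1013 g.
Nothing else within 1052 g beats 310.

310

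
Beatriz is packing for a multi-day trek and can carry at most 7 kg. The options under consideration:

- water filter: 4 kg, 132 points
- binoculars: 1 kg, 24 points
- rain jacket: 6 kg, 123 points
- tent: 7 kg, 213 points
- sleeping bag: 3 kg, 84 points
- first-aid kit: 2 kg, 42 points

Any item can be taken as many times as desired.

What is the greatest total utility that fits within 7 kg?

216

Water filter + sleeping bag uses 7 of the 7 kg and totals 216.
Nothing else within 7 kg beats 216.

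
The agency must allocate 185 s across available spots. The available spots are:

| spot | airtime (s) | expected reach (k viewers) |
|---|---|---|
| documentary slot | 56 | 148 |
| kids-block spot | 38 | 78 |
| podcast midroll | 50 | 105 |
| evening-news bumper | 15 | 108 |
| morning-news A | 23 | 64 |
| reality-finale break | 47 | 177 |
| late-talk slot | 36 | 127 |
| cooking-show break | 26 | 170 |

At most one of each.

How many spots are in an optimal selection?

5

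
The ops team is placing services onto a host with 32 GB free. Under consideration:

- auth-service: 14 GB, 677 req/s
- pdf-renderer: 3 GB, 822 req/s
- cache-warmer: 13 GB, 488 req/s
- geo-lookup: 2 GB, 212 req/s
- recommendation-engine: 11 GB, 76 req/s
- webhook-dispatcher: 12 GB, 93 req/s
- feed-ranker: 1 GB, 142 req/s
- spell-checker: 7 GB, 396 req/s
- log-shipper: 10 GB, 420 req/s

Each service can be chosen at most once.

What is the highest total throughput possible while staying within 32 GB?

2273

By throughput per GB: pdf-renderer 274.00, feed-ranker 142.00, geo-lookup 106.00 lead.
Taking the top-ratio services first gives auth-service + pdf-renderer + geo-lookup + feed-ranker + spell-checker for 2249 (27 GB).
Replace spell-checker with log-shipper: the trade gains 24 net, giving 2273 at 30 GB.
Next best is auth-service + pdf-renderer + geo-lookup + feed-ranker + spell-checker at 2249 (27 GB) — short by 24.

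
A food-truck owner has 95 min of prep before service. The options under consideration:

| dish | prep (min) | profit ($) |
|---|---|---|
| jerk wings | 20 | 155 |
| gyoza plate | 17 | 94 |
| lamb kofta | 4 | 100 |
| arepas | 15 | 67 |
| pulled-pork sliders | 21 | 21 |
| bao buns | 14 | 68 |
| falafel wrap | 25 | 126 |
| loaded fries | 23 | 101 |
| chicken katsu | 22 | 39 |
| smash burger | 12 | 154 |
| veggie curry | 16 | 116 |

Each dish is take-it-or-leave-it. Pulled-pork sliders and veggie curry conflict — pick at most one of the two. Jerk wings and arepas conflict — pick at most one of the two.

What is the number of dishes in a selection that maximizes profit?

6

Optimal total is 745.
jerk wings + gyoza plate + lamb kofta + falafel wrap + smash burger + veggie curry hits 745 at 94 min.
Any selection reaching 745 contains exactly 6 dishes.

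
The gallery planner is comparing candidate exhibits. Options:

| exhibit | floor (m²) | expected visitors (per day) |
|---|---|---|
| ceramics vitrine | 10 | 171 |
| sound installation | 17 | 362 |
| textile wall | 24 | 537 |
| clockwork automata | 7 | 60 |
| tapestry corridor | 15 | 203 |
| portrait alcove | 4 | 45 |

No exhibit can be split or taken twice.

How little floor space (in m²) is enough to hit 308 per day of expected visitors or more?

Minimise m² subject to total expected visitors ≥ 308.
sound installation reaches 362 using 17 m².
Any bundle with less than 17 m² falls short of 308.

17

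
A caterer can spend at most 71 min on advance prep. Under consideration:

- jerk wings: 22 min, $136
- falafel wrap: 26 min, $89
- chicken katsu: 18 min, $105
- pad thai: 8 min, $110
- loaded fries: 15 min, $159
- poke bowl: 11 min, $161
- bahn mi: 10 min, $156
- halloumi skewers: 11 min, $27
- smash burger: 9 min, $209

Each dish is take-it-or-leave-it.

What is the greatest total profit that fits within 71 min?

900

Best packing: chicken katsu + pad thai + loaded fries + poke bowl + bahn mi + smash burger — 71 min, 900 total.
The closest alternative, pad thai + loaded fries + poke bowl + bahn mi + halloumi skewers + smash burger, reaches only 822.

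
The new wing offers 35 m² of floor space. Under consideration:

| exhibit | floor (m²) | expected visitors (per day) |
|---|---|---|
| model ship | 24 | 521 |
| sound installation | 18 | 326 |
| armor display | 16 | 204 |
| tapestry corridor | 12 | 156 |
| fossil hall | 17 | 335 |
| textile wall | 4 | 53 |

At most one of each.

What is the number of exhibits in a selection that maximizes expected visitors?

2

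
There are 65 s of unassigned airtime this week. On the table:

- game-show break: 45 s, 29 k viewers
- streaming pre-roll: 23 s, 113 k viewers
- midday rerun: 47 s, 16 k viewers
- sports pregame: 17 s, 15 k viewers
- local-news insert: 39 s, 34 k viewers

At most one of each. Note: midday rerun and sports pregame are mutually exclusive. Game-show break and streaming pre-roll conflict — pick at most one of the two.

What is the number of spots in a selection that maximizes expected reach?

Optimal total is 147.
One optimal bundle: streaming pre-roll + local-news insert (62 s).
Every optimal selection uses 2 spots.

2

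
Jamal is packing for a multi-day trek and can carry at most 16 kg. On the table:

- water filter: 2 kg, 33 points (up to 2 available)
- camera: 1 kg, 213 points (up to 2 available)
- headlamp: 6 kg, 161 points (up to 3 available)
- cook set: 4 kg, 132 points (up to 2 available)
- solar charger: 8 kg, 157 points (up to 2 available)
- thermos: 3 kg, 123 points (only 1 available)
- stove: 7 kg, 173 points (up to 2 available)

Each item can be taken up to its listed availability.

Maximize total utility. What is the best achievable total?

A density-first pass picks water filter + 2×camera + 2×cook set + thermos — 846 at 15 kg.
The 6 kg tied up in water filter and cook set is better spent on stove — total rises to 854 (16 kg).

854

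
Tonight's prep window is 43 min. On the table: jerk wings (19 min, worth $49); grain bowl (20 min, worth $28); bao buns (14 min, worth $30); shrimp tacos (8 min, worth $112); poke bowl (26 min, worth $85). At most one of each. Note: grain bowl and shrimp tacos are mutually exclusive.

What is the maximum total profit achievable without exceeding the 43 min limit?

Density check — shrimp tacos 14.00, poke bowl 3.27, jerk wings 2.58, bao buns 2.14 are the best per min.
Best packing: shrimp tacos + poke bowl — 34 min, 197 total.
An exhaustive check of the 32 subsets confirms 197.

197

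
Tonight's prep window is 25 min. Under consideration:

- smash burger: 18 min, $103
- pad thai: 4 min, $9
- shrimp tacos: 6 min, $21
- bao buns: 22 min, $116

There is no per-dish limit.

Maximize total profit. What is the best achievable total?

Ranking by ratio (profit/min): smash burger 5.72, bao buns 5.27, shrimp tacos 3.50, pad thai 2.25.
The ratio ordering already packs tightly: smash burger + shrimp tacos, 24 min, 124.
The spare 1 min is too small for any remaining dish, and no exchange beats 124.

124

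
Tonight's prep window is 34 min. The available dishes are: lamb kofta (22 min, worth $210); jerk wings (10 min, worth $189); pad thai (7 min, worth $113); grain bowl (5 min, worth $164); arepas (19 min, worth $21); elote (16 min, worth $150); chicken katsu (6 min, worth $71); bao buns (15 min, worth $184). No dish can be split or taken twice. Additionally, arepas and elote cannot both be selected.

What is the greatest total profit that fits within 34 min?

537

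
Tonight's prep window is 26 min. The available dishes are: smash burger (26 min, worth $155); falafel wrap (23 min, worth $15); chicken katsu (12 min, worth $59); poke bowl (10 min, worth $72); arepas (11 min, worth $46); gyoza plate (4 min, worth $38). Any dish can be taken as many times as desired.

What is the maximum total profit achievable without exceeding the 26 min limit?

By profit per min: gyoza plate 9.50, poke bowl 7.20, smash burger 5.96, chicken katsu 4.92 lead.
The ratio ordering already packs tightly: 6×gyoza plate, 24 min, 228.
No other feasible combination exceeds 228.

228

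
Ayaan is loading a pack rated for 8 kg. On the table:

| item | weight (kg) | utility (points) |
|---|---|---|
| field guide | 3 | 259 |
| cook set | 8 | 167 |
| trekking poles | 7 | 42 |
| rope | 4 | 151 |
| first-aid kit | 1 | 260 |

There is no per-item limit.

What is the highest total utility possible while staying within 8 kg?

2080

8×first-aid kit uses 8 of the 8 kg and totals 2080.
No other feasible combination exceeds 2080.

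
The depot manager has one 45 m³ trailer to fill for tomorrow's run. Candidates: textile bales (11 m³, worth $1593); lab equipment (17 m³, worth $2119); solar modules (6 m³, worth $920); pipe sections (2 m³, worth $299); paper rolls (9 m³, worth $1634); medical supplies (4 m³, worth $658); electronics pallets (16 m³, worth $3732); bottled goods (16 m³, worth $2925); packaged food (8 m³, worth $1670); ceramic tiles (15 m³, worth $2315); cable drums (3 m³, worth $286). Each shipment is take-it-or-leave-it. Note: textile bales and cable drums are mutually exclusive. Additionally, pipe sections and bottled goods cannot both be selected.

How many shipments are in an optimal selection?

The maximum revenue within 45 m³ is 8985.
medical supplies + electronics pallets + bottled goods + packaged food hits 8985 at 44 m³.
Any selection reaching 8985 contains exactly 4 shipments.

4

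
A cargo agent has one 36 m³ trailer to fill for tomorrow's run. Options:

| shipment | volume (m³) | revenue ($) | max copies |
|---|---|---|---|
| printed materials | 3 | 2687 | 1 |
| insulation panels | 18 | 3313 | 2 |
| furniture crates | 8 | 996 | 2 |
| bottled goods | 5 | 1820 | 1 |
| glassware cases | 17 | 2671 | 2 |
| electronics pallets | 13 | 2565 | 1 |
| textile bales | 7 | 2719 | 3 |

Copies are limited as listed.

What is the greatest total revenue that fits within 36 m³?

Printed materials + bottled goods + 3×textile bales uses 29 of the 36 m³ and totals 12664.

12664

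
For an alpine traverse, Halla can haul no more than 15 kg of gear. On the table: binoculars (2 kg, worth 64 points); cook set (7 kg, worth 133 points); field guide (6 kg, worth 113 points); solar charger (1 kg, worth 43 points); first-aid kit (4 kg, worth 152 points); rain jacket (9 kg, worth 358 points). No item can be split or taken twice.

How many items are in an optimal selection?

3

Optimal total is 574.
binoculars + first-aid kit + rain jacket hits 574 at 15 kg.
Any selection reaching 574 contains exactly 3 items.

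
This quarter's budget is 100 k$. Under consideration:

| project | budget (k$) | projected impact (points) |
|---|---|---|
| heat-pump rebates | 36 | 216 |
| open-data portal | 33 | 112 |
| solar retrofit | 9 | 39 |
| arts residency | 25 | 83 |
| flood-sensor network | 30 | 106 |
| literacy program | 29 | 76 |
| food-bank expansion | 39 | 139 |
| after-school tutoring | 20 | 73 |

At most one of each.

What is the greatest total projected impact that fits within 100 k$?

444

Taking the top-ratio projects first gives heat-pump rebates + solar retrofit + flood-sensor network + after-school tutoring for 434 (95 k$).
Dropping after-school tutoring frees 20 k$; slotting in arts residency (25 k$) lifts the total to 444 at 100 k$.
The closest alternative, heat-pump rebates + open-data portal + solar retrofit + after-school tutoring, reaches only 440.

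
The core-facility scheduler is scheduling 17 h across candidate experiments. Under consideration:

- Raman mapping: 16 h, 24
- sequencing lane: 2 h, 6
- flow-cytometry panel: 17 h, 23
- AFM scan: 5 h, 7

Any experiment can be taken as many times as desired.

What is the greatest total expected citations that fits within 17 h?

Best packing: 8×sequencing lane — 16 h, 48 total.

48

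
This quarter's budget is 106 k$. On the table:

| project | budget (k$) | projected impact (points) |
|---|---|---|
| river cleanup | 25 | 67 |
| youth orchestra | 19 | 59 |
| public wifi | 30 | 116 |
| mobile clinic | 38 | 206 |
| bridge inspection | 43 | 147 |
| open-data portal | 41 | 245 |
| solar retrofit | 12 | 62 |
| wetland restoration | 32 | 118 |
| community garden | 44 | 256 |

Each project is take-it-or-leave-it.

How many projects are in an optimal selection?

3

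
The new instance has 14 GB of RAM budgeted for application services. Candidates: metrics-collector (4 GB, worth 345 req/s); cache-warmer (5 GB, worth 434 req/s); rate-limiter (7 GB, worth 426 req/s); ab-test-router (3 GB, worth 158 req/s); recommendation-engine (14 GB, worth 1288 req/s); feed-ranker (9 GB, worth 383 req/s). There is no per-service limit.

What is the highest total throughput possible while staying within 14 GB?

1288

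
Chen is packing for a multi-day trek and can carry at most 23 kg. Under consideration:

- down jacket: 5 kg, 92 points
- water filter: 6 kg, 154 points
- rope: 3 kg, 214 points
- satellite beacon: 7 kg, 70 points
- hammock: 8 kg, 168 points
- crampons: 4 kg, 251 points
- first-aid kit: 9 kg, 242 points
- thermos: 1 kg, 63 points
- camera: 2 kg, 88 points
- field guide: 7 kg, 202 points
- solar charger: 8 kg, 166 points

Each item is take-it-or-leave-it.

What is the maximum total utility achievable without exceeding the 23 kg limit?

972

By utility per kg: rope 71.33, thermos 63.00, crampons 62.75, camera 44.00 lead.
Taking water filter + rope + crampons + thermos + camera + field guide: 23 kg used, 972 in utility.
Nothing else within 23 kg beats 972.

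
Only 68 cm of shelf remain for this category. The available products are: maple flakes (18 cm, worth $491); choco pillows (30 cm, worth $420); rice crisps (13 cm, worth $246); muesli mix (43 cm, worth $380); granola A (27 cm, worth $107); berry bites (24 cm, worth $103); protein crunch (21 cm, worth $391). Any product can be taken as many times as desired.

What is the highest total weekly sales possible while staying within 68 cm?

By weekly sales per cm: maple flakes 27.28, rice crisps 18.92, protein crunch 18.62 lead.
Taking 3×maple flakes + rice crisps: 67 cm used, 1719 in weekly sales.
That's the maximum — no swap from here does better than 1719.

1719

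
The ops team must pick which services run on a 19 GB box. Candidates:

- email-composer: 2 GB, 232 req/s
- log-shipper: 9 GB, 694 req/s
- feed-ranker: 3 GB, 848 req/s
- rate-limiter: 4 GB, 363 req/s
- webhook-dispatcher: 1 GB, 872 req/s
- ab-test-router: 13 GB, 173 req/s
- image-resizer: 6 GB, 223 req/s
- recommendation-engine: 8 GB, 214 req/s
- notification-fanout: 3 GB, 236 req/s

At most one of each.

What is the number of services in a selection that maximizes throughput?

The maximum throughput within 19 GB is 3009.
One optimal bundle: email-composer + log-shipper + feed-ranker + rate-limiter + webhook-dispatcher (19 GB).
All optima have 5 services.

5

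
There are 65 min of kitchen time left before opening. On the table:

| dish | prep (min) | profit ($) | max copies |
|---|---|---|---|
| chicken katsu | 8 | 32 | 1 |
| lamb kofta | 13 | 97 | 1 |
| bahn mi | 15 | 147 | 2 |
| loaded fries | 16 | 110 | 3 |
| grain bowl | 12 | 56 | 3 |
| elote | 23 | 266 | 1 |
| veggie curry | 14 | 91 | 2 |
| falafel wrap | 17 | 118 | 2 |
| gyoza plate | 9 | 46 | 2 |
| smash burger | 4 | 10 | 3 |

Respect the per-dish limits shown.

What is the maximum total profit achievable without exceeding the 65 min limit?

Taking the top-ratio dishes first gives 2×bahn mi + elote + gyoza plate for 606 (62 min).
Replace gyoza plate with grain bowl: the trade gains 10 net, giving 616 at 65 min.
Every other selection either busts 65 min or exceeds an availability limit or fails to beat 616.

616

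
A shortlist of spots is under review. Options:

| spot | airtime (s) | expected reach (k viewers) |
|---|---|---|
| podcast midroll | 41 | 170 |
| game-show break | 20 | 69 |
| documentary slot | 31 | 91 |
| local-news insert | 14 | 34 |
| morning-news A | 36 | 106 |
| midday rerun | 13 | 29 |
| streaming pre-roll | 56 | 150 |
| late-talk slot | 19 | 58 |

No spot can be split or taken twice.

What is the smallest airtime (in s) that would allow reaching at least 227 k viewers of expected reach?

60

Need the lightest bundle worth ≥ 227.
podcast midroll + late-talk slot reaches 228 using 60 s.
No combination under 60 s hits 227.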